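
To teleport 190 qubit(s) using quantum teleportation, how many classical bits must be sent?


Quantum teleportation requires 2 classical bits per qubit teleported.
190 qubit(s) -> 2 * 190 = 380 classical bits

380


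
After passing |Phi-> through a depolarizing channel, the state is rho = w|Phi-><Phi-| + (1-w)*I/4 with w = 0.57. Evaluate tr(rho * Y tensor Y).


|Phi-> = (|00> - |11>)/sqrt(2)
For the pure Bell state, <Y_A Y_B> = +1 (Bell-state Pauli correlator).
The maximally-mixed part I/4 has tr(I/4 * P tensor P) = 0 for any traceless Pauli P.
So <Y_A Y_B>_rho = w * (+1) + (1 - w) * 0
= 0.57 * (+1)
= 0.5700

0.5700


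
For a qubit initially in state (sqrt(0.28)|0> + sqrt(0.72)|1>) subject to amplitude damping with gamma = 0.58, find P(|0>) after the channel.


For amplitude damping with parameter gamma on state sqrt(a)|0> + sqrt(b)|1>:
alpha^2 = 0.28, beta^2 = 0.72
P(|0>) = alpha^2 + gamma * beta^2
= 0.28 + 0.58 * 0.72
= 0.28 + 0.4176
= 0.6976

0.6976


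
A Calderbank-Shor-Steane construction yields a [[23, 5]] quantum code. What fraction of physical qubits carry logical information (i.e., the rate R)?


Code rate R = k/n
= 5/23
= 0.2174

0.2174


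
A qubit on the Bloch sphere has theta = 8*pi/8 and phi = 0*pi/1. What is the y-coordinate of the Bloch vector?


theta = 3.1416, phi = 0.0000
r_y = sin(theta)*sin(phi) = 0.0000 * 0.0000
r_y = 0.0000

0.0000


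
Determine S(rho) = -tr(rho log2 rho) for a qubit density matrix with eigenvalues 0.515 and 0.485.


S = -p*log2(p) - (1-p)*log2(1-p)
p = 0.5150, 1-p = 0.4850
= -0.5150 * log2(0.5150) - 0.4850 * log2(0.4850)
= -(-0.4930) - (-0.5063)
= 0.9994

0.9994


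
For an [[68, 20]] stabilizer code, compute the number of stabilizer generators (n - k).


For an [[n,k]] stabilizer code:
Number of stabilizer generators = n - k
= 68 - 20
= 48

48


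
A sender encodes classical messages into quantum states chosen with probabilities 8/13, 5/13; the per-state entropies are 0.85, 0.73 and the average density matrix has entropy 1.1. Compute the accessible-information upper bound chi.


chi = S(rho) - sum_i p_i * S(rho_i)
Weighted entropy = 8/13 * 0.85 + 5/13 * 0.73
= 0.8038
chi = 1.1 - 0.8038
= 0.2962

0.2962


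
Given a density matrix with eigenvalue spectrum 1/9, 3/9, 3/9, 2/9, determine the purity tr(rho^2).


tr(rho^2) = sum of eigenvalues squared
= (1/9)^2 + (3/9)^2 + (3/9)^2 + (2/9)^2
= (1 + 9 + 9 + 4) / 81
= 23/81
= 0.2840

0.2840


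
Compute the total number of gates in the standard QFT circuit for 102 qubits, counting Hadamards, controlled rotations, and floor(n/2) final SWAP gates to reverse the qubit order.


Hadamard gates: 102
Controlled rotations: n*(n-1)/2 = 102*101/2 = 5151
SWAP gates: floor(n/2) = floor(102/2) = 51
Total = 102 + 5151 + 51
= 5304

5304


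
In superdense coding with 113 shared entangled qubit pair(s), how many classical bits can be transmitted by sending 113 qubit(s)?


Superdense coding allows 2 classical bits per shared entangled pair.
113 pair(s) -> 2 * 113 = 226 classical bits

226


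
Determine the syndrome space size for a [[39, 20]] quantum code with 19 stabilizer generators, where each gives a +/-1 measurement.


Each stabilizer generator gives a binary (+1 or -1) measurement outcome.
With 19 independent generators:
Total syndromes = 2^19
= 524288

524288


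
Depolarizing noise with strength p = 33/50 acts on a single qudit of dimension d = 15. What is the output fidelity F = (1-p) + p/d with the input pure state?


F = (1-p) + p/d
= (1 - 0.6600) + 0.6600/15
= 0.3400 + 0.0440
= 0.3840

0.3840


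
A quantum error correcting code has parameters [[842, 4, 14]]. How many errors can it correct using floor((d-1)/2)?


Code parameters: [[842, 4, 14]], distance d = 14.
Number of correctable errors = floor((d-1)/2)
= floor((14 - 1)/2)
= floor(13/2)
= 6

6


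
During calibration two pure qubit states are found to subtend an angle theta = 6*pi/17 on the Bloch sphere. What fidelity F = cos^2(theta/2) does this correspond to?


For states separated by angle theta on Bloch sphere:
F = cos^2(theta/2)
theta = 6*pi/17 = 1.1088
theta/2 = 0.5544
cos(theta/2) = 0.8502
F = 0.7229

0.7229


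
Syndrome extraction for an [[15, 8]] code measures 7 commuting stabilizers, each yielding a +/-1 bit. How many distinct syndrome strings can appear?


Each stabilizer generator gives a binary (+1 or -1) measurement outcome.
With 7 independent generators:
Total syndromes = 2^7
= 128

128


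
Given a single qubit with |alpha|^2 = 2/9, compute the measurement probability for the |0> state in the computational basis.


|alpha|^2 = 2/9 = 0.2222
|beta|^2 = 1 - 2/9 = 7/9 = 0.7778
P(|0>) = |alpha|^2 = 0.2222

0.2222


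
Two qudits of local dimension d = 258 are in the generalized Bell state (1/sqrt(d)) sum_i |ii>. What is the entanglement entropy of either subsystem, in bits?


For a maximally entangled state in d x d:
S = log2(d) = log2(258)
= 8.0112

8.0112


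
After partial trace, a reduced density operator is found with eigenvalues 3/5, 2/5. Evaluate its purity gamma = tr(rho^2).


tr(rho^2) = sum of eigenvalues squared
= (3/5)^2 + (2/5)^2
= (9 + 4) / 25
= 13/25
= 0.5200

0.5200


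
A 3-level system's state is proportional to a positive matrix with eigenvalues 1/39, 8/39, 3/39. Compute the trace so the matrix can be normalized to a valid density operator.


tr(M) = sum of eigenvalues
= 1/39 + 8/39 + 3/39
= 12/39
= 0.3077

0.3077


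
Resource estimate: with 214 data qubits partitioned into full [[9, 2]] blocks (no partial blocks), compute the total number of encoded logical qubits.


Each code block uses 9 physical qubits for 2 logical qubit(s).
Number of complete blocks = floor(214 / 9) = 23
Logical qubits = 23 * 2
= 46

46


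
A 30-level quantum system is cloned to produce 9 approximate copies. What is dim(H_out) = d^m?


Output space = H^(tensor 9) where dim(H) = 30
dim = 30^9
= 900 (after 2 factors)
= 27000 (after 3 factors)
= 810000 (after 4 factors)
= 24300000 (after 5 factors)
= 729000000 (after 6 factors)
= 21870000000 (after 7 factors)
= 656100000000 (after 8 factors)
= 19683000000000 (after 9 factors)
= 19683000000000

19683000000000


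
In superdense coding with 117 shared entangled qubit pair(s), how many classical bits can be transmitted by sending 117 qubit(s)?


Superdense coding allows 2 classical bits per shared entangled pair.
117 pair(s) -> 2 * 117 = 234 classical bits

234


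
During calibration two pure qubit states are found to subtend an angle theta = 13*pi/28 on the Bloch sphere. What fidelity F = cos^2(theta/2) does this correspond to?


For states separated by angle theta on Bloch sphere:
F = cos^2(theta/2)
theta = 13*pi/28 = 1.4586
theta/2 = 0.7293
cos(theta/2) = 0.7456
F = 0.5560

0.5560


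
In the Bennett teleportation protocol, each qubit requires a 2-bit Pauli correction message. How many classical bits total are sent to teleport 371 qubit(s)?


Quantum teleportation requires 2 classical bits per qubit teleported.
371 qubit(s) -> 2 * 371 = 742 classical bits

742


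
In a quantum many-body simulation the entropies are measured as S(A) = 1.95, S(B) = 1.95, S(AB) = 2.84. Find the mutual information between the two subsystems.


I(A:B) = S(A) + S(B) - S(AB)
= 1.95 + 1.95 - 2.84
= 1.0600

1.0600


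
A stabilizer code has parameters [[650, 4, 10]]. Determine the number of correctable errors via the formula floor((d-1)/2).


Code parameters: [[650, 4, 10]], distance d = 10.
Number of correctable errors = floor((d-1)/2)
= floor((10 - 1)/2)
= floor(9/2)
= 4

4


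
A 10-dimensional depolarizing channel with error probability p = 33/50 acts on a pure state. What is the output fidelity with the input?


F = (1-p) + p/d
= (1 - 0.6600) + 0.6600/10
= 0.3400 + 0.0660
= 0.4060

0.4060


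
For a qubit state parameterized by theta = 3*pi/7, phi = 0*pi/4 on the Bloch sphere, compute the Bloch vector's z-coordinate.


theta = 1.3464, phi = 0.0000
r_z = cos(theta) = 0.2225

0.2225


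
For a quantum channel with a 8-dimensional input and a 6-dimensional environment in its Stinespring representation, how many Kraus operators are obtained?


Tracing out the environment in an orthonormal basis {|i>_E} gives Kraus operators K_i = <i|_E U |0>_E.
Number of Kraus operators = dim(H_env) = d_env
= 6

6


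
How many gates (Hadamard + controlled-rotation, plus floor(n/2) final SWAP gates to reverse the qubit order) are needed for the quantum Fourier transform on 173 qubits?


Hadamard gates: 173
Controlled rotations: n*(n-1)/2 = 173*172/2 = 14878
SWAP gates: floor(n/2) = floor(173/2) = 86
Total = 173 + 14878 + 86
= 15137

15137


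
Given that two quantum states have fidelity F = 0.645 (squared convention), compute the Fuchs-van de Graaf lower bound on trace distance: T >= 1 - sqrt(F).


Fuchs-van de Graaf (squared-fidelity convention): 1 - sqrt(F) <= T <= sqrt(1 - F).
Lower bound: T >= 1 - sqrt(F)
sqrt(F) = sqrt(0.645) = 0.8031
T >= 1 - 0.8031
T >= 0.1969

0.1969


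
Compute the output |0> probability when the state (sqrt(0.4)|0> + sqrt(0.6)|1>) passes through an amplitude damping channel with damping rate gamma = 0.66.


For amplitude damping with parameter gamma on state sqrt(a)|0> + sqrt(b)|1>:
alpha^2 = 0.4, beta^2 = 0.6
P(|0>) = alpha^2 + gamma * beta^2
= 0.4 + 0.66 * 0.6
= 0.4 + 0.3960
= 0.7960

0.7960


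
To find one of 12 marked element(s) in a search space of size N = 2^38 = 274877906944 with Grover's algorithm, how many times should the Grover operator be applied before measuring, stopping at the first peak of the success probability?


After j Grover iterations the success probability is P(j) = sin^2((2j+1)*theta), where sin(theta) = sqrt(k/N).
N = 2^38 = 274877906944, k = 12
sin(theta) = sqrt(k/N) = 6.60724948e-06
theta = arcsin(sqrt(k/N)) = 6.60724948e-06 rad
P(j) reaches its first maximum when (2j+1)*theta is as close as possible to pi/2, i.e. j = round(pi/(4*theta) - 1/2).
pi/(4*theta) - 1/2 = 118868.6551
(For comparison, the common estimate pi/4 * sqrt(N/k) = 118869.1551; the exact maximiser is used here.)
Optimal iterations = 118869

118869


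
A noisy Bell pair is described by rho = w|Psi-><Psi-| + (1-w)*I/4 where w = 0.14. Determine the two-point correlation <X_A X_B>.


|Psi-> = (|01> - |10>)/sqrt(2)
For the pure Bell state, <X_A X_B> = -1 (Bell-state Pauli correlator).
The maximally-mixed part I/4 has tr(I/4 * P tensor P) = 0 for any traceless Pauli P.
So <X_A X_B>_rho = w * (-1) + (1 - w) * 0
= 0.14 * (-1)
= -0.1400

-0.1400


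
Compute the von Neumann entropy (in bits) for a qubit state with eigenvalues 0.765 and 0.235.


S = -p*log2(p) - (1-p)*log2(1-p)
p = 0.7650, 1-p = 0.2350
= -0.7650 * log2(0.7650) - 0.2350 * log2(0.2350)
= -(-0.2956) - (-0.4910)
= 0.7866

0.7866


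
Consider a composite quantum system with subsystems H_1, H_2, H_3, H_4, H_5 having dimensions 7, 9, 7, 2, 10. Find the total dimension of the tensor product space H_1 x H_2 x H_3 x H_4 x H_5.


dim(H_1 x H_2 x H_3 x H_4 x H_5) = 7 * 9 * 7 * 2 * 10
= 63 * 7 * 2 * 10
= 441 * 2 * 10
= 882 * 10
= 8820

8820


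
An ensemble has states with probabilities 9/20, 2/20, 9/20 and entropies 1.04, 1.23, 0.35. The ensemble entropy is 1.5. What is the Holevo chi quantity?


chi = S(rho) - sum_i p_i * S(rho_i)
Weighted entropy = 9/20 * 1.04 + 2/20 * 1.23 + 9/20 * 0.35
= 0.7485
chi = 1.5 - 0.7485
= 0.7515

0.7515


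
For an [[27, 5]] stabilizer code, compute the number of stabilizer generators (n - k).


For an [[n,k]] stabilizer code:
Number of stabilizer generators = n - k
= 27 - 5
= 22

22


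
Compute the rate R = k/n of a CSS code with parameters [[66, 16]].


Code rate R = k/n
= 16/66
= 0.2424

0.2424


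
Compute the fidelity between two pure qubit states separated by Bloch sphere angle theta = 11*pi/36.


For states separated by angle theta on Bloch sphere:
F = cos^2(theta/2)
theta = 11*pi/36 = 0.9599
theta/2 = 0.4800
cos(theta/2) = 0.8870
F = 0.7868

0.7868


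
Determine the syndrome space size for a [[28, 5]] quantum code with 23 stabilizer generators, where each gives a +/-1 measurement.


Each stabilizer generator gives a binary (+1 or -1) measurement outcome.
With 23 independent generators:
Total syndromes = 2^23
= 8388608

8388608


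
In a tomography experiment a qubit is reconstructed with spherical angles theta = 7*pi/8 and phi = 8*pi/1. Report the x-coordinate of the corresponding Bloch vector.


theta = 2.7489, phi = 25.1327
r_x = sin(theta)*cos(phi) = 0.3827 * 1.0000
r_x = 0.3827

0.3827


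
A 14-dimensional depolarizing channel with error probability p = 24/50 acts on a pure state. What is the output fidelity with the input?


F = (1-p) + p/d
= (1 - 0.4800) + 0.4800/14
= 0.5200 + 0.0343
= 0.5543

0.5543


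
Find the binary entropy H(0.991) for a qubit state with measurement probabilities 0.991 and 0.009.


S = -p*log2(p) - (1-p)*log2(1-p)
p = 0.9910, 1-p = 0.0090
= -0.9910 * log2(0.9910) - 0.0090 * log2(0.0090)
= -(-0.0129) - (-0.0612)
= 0.0741

0.0741


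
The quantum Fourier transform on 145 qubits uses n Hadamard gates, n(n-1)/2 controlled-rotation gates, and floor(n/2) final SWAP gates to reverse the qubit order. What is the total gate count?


Hadamard gates: 145
Controlled rotations: n*(n-1)/2 = 145*144/2 = 10440
SWAP gates: floor(n/2) = floor(145/2) = 72
Total = 145 + 10440 + 72
= 10657

10657


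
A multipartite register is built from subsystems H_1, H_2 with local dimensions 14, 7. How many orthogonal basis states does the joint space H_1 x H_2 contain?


dim(H_1 x H_2) = 14 * 7
= 98

98


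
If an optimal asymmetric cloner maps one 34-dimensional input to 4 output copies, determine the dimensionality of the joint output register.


Output space = H^(tensor 4) where dim(H) = 34
dim = 34^4
= 1156 (after 2 factors)
= 39304 (after 3 factors)
= 1336336 (after 4 factors)
= 1336336

1336336


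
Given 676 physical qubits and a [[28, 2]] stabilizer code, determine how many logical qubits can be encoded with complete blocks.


Each code block uses 28 physical qubits for 2 logical qubit(s).
Number of complete blocks = floor(676 / 28) = 24
Logical qubits = 24 * 2
= 48

48


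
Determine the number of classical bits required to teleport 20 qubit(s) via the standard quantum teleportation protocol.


Quantum teleportation requires 2 classical bits per qubit teleported.
20 qubit(s) -> 2 * 20 = 40 classical bits

40


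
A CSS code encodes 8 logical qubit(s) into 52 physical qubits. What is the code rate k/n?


Code rate R = k/n
= 8/52
= 0.1538

0.1538


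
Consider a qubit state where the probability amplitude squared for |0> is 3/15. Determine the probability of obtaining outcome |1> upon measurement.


|alpha|^2 = 3/15 = 0.2000
|beta|^2 = 1 - 3/15 = 12/15 = 0.8000
P(|1>) = |beta|^2 = 0.8000

0.8000


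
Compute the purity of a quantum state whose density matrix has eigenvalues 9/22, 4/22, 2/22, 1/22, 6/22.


tr(rho^2) = sum of eigenvalues squared
= (9/22)^2 + (4/22)^2 + (2/22)^2 + (1/22)^2 + (6/22)^2
= (81 + 16 + 4 + 1 + 36) / 484
= 138/484
= 0.2851

0.2851


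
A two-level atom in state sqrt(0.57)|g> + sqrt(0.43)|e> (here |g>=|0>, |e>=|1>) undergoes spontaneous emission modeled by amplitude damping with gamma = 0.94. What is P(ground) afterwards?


For amplitude damping with parameter gamma on state sqrt(a)|0> + sqrt(b)|1>:
alpha^2 = 0.57, beta^2 = 0.43
P(|0>) = alpha^2 + gamma * beta^2
= 0.57 + 0.94 * 0.43
= 0.57 + 0.4042
= 0.9742

0.9742


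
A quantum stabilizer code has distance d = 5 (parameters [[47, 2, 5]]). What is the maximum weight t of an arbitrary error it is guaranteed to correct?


Code parameters: [[47, 2, 5]], distance d = 5.
Number of correctable errors = floor((d-1)/2)
= floor((5 - 1)/2)
= floor(4/2)
= 2

2


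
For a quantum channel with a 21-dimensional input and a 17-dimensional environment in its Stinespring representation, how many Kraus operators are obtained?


Tracing out the environment in an orthonormal basis {|i>_E} gives Kraus operators K_i = <i|_E U |0>_E.
Number of Kraus operators = dim(H_env) = d_env
= 17

17


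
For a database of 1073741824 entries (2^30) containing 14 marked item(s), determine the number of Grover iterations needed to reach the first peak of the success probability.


After j Grover iterations the success probability is P(j) = sin^2((2j+1)*theta), where sin(theta) = sqrt(k/N).
N = 2^30 = 1073741824, k = 14
sin(theta) = sqrt(k/N) = 0.0001141863216
theta = arcsin(sqrt(k/N)) = 0.0001141863219 rad
P(j) reaches its first maximum when (2j+1)*theta is as close as possible to pi/2, i.e. j = round(pi/(4*theta) - 1/2).
pi/(4*theta) - 1/2 = 6877.7158
(For comparison, the common estimate pi/4 * sqrt(N/k) = 6878.2158; the exact maximiser is used here.)
Optimal iterations = 6878

6878


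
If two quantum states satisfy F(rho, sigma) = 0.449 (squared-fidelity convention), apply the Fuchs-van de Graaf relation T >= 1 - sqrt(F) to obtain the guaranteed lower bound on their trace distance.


Fuchs-van de Graaf (squared-fidelity convention): 1 - sqrt(F) <= T <= sqrt(1 - F).
Lower bound: T >= 1 - sqrt(F)
sqrt(F) = sqrt(0.449) = 0.6701
T >= 1 - 0.6701
T >= 0.3299

0.3299


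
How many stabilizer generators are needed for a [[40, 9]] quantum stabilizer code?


For an [[n,k]] stabilizer code:
Number of stabilizer generators = n - k
= 40 - 9
= 31

31


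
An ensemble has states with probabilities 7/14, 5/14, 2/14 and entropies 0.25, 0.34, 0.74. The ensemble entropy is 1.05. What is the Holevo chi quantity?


chi = S(rho) - sum_i p_i * S(rho_i)
Weighted entropy = 7/14 * 0.25 + 5/14 * 0.34 + 2/14 * 0.74
= 0.3521
chi = 1.05 - 0.3521
= 0.6979

0.6979


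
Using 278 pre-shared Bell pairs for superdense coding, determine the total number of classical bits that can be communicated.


Superdense coding allows 2 classical bits per shared entangled pair.
278 pair(s) -> 2 * 278 = 556 classical bits

556


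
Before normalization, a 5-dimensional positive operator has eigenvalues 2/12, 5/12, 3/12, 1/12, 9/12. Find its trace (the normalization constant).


tr(M) = sum of eigenvalues
= 2/12 + 5/12 + 3/12 + 1/12 + 9/12
= 20/12
= 1.6667

1.6667


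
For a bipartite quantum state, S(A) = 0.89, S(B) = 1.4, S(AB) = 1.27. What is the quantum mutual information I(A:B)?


I(A:B) = S(A) + S(B) - S(AB)
= 0.89 + 1.4 - 1.27
= 1.0200

1.0200


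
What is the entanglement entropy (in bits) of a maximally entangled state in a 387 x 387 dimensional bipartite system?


For a maximally entangled state in d x d:
S = log2(d) = log2(387)
= 8.5962

8.5962


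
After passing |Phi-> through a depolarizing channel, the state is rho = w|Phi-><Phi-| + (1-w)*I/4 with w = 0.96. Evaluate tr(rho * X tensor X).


|Phi-> = (|00> - |11>)/sqrt(2)
For the pure Bell state, <X_A X_B> = -1 (Bell-state Pauli correlator).
The maximally-mixed part I/4 has tr(I/4 * P tensor P) = 0 for any traceless Pauli P.
So <X_A X_B>_rho = w * (-1) + (1 - w) * 0
= 0.96 * (-1)
= -0.9600

-0.9600


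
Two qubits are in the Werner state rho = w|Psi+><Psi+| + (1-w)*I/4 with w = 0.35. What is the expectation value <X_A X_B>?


|Psi+> = (|01> + |10>)/sqrt(2)
For the pure Bell state, <X_A X_B> = +1 (Bell-state Pauli correlator).
The maximally-mixed part I/4 has tr(I/4 * P tensor P) = 0 for any traceless Pauli P.
So <X_A X_B>_rho = w * (+1) + (1 - w) * 0
= 0.35 * (+1)
= 0.3500

0.3500


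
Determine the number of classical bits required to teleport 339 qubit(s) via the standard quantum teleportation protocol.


Quantum teleportation requires 2 classical bits per qubit teleported.
339 qubit(s) -> 2 * 339 = 678 classical bits

678


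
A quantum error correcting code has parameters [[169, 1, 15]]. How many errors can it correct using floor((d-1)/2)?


Code parameters: [[169, 1, 15]], distance d = 15.
Number of correctable errors = floor((d-1)/2)
= floor((15 - 1)/2)
= floor(14/2)
= 7

7


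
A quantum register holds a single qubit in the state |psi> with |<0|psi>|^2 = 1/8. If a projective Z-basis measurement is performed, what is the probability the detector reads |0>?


|alpha|^2 = 1/8 = 0.1250
|beta|^2 = 1 - 1/8 = 7/8 = 0.8750
P(|0>) = |alpha|^2 = 0.1250

0.1250


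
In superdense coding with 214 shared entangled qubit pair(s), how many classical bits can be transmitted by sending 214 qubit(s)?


Superdense coding allows 2 classical bits per shared entangled pair.
214 pair(s) -> 2 * 214 = 428 classical bits

428


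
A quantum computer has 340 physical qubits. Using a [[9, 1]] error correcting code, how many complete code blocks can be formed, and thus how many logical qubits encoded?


Each code block uses 9 physical qubits for 1 logical qubit(s).
Number of complete blocks = floor(340 / 9) = 37
Logical qubits = 37 * 1
= 37

37


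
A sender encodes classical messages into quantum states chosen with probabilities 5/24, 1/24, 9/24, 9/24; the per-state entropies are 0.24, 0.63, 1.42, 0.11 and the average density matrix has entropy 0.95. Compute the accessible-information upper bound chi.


chi = S(rho) - sum_i p_i * S(rho_i)
Weighted entropy = 5/24 * 0.24 + 1/24 * 0.63 + 9/24 * 1.42 + 9/24 * 0.11
= 0.6500
chi = 0.95 - 0.6500
= 0.3000

0.3000


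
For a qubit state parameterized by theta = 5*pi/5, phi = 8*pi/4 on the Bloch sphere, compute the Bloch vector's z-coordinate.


theta = 3.1416, phi = 6.2832
r_z = cos(theta) = -1.0000

-1.0000


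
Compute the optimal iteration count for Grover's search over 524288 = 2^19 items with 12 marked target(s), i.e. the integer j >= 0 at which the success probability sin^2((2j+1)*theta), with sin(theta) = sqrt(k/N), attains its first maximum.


After j Grover iterations the success probability is P(j) = sin^2((2j+1)*theta), where sin(theta) = sqrt(k/N).
N = 2^19 = 524288, k = 12
sin(theta) = sqrt(k/N) = 0.004784159654
theta = arcsin(sqrt(k/N)) = 0.004784177904 rad
P(j) reaches its first maximum when (2j+1)*theta is as close as possible to pi/2, i.e. j = round(pi/(4*theta) - 1/2).
pi/(4*theta) - 1/2 = 163.6658
(For comparison, the common estimate pi/4 * sqrt(N/k) = 164.1664; the exact maximiser is used here.)
Optimal iterations = 164

164


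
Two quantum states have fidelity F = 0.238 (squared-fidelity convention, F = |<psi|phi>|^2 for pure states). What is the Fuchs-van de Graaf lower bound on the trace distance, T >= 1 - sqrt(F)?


Fuchs-van de Graaf (squared-fidelity convention): 1 - sqrt(F) <= T <= sqrt(1 - F).
Lower bound: T >= 1 - sqrt(F)
sqrt(F) = sqrt(0.238) = 0.4879
T >= 1 - 0.4879
T >= 0.5121

0.5121


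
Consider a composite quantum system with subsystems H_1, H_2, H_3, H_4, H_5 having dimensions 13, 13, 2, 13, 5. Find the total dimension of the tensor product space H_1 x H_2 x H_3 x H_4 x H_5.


dim(H_1 x H_2 x H_3 x H_4 x H_5) = 13 * 13 * 2 * 13 * 5
= 169 * 2 * 13 * 5
= 338 * 13 * 5
= 4394 * 5
= 21970

21970


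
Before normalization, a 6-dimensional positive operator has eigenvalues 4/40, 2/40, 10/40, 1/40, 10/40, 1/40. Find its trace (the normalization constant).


tr(M) = sum of eigenvalues
= 4/40 + 2/40 + 10/40 + 1/40 + 10/40 + 1/40
= 28/40
= 0.7000

0.7000


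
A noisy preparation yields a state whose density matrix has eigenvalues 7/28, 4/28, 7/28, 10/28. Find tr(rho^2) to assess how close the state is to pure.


tr(rho^2) = sum of eigenvalues squared
= (7/28)^2 + (4/28)^2 + (7/28)^2 + (10/28)^2
= (49 + 16 + 49 + 100) / 784
= 214/784
= 0.2730

0.2730


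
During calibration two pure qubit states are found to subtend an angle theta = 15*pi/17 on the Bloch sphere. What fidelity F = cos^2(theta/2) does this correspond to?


For states separated by angle theta on Bloch sphere:
F = cos^2(theta/2)
theta = 15*pi/17 = 2.7720
theta/2 = 1.3860
cos(theta/2) = 0.1837
F = 0.0338

0.0338


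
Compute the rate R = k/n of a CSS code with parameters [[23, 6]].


Code rate R = k/n
= 6/23
= 0.2609

0.2609


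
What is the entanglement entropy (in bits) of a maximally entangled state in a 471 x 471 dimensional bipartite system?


For a maximally entangled state in d x d:
S = log2(d) = log2(471)
= 8.8796

8.8796


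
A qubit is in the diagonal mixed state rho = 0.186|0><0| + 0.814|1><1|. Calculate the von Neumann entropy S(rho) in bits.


S = -p*log2(p) - (1-p)*log2(1-p)
p = 0.1860, 1-p = 0.8140
= -0.1860 * log2(0.1860) - 0.8140 * log2(0.8140)
= -(-0.4514) - (-0.2417)
= 0.6930

0.6930


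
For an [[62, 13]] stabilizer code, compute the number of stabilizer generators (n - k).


For an [[n,k]] stabilizer code:
Number of stabilizer generators = n - k
= 62 - 13
= 49

49


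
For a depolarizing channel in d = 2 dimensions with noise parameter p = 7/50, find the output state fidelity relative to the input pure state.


F = (1-p) + p/d
= (1 - 0.1400) + 0.1400/2
= 0.8600 + 0.0700
= 0.9300

0.9300


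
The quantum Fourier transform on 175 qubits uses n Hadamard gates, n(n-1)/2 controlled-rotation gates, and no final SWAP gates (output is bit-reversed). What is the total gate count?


Hadamard gates: 175
Controlled rotations: n*(n-1)/2 = 175*174/2 = 15225
SWAP gates: 0 (omitted)
Total = 175 + 15225
= 15400

15400


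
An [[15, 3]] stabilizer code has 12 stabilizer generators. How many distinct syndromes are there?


Each stabilizer generator gives a binary (+1 or -1) measurement outcome.
With 12 independent generators:
Total syndromes = 2^12
= 4096

4096


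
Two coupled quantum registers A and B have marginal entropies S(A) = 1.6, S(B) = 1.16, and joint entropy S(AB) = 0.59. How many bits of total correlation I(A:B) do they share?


I(A:B) = S(A) + S(B) - S(AB)
= 1.6 + 1.16 - 0.59
= 2.1700

2.1700


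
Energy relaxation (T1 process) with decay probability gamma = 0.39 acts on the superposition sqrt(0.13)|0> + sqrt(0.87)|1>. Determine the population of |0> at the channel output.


For amplitude damping with parameter gamma on state sqrt(a)|0> + sqrt(b)|1>:
alpha^2 = 0.13, beta^2 = 0.87
P(|0>) = alpha^2 + gamma * beta^2
= 0.13 + 0.39 * 0.87
= 0.13 + 0.3393
= 0.4693

0.4693


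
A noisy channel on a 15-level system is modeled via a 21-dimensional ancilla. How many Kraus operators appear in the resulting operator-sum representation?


Tracing out the environment in an orthonormal basis {|i>_E} gives Kraus operators K_i = <i|_E U |0>_E.
Number of Kraus operators = dim(H_env) = d_env
= 21

21


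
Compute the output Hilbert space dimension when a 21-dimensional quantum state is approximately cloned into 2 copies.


Output space = H^(tensor 2) where dim(H) = 21
dim = 21^2
= 441

441


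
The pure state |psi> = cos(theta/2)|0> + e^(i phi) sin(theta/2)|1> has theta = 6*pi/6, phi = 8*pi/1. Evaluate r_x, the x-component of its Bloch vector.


theta = 3.1416, phi = 25.1327
r_x = sin(theta)*cos(phi) = 0.0000 * 1.0000
r_x = 0.0000

0.0000


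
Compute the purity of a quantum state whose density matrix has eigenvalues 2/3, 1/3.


tr(rho^2) = sum of eigenvalues squared
= (2/3)^2 + (1/3)^2
= (4 + 1) / 9
= 5/9
= 0.5556

0.5556


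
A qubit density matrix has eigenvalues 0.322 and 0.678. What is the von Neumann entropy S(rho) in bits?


S = -p*log2(p) - (1-p)*log2(1-p)
p = 0.3220, 1-p = 0.6780
= -0.3220 * log2(0.3220) - 0.6780 * log2(0.6780)
= -(-0.5264) - (-0.3801)
= 0.9065

0.9065


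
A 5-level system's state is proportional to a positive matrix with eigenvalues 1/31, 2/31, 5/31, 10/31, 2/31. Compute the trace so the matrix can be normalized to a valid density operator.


tr(M) = sum of eigenvalues
= 1/31 + 2/31 + 5/31 + 10/31 + 2/31
= 20/31
= 0.6452

0.6452


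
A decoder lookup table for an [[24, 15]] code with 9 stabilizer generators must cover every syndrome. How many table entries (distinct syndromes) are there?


Each stabilizer generator gives a binary (+1 or -1) measurement outcome.
With 9 independent generators:
Total syndromes = 2^9
= 512

512


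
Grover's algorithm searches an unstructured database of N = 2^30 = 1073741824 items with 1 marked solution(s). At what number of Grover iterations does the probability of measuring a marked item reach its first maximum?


After j Grover iterations the success probability is P(j) = sin^2((2j+1)*theta), where sin(theta) = sqrt(k/N).
N = 2^30 = 1073741824, k = 1
sin(theta) = sqrt(k/N) = 3.051757812e-05
theta = arcsin(sqrt(k/N)) = 3.051757813e-05 rad
P(j) reaches its first maximum when (2j+1)*theta is as close as possible to pi/2, i.e. j = round(pi/(4*theta) - 1/2).
pi/(4*theta) - 1/2 = 25735.4270
(For comparison, the common estimate pi/4 * sqrt(N/k) = 25735.9270; the exact maximiser is used here.)
Optimal iterations = 25735

25735


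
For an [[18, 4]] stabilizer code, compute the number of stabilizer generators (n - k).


For an [[n,k]] stabilizer code:
Number of stabilizer generators = n - k
= 18 - 4
= 14

14


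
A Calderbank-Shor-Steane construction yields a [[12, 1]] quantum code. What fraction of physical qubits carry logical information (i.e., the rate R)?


Code rate R = k/n
= 1/12
= 0.0833

0.0833


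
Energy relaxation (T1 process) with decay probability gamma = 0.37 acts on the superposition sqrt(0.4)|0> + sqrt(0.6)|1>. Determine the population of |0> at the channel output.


For amplitude damping with parameter gamma on state sqrt(a)|0> + sqrt(b)|1>:
alpha^2 = 0.4, beta^2 = 0.6
P(|0>) = alpha^2 + gamma * beta^2
= 0.4 + 0.37 * 0.6
= 0.4 + 0.2220
= 0.6220

0.6220


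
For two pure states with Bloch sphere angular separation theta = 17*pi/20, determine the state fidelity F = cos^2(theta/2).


For states separated by angle theta on Bloch sphere:
F = cos^2(theta/2)
theta = 17*pi/20 = 2.6704
theta/2 = 1.3352
cos(theta/2) = 0.2334
F = 0.0545

0.0545


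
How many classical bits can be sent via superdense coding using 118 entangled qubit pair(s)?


Superdense coding allows 2 classical bits per shared entangled pair.
118 pair(s) -> 2 * 118 = 236 classical bits

236


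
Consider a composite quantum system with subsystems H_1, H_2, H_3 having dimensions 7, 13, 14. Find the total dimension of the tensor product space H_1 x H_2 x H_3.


dim(H_1 x H_2 x H_3) = 7 * 13 * 14
= 91 * 14
= 1274

1274


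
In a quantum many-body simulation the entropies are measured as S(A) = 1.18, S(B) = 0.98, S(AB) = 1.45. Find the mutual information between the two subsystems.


I(A:B) = S(A) + S(B) - S(AB)
= 1.18 + 0.98 - 1.45
= 0.7100

0.7100


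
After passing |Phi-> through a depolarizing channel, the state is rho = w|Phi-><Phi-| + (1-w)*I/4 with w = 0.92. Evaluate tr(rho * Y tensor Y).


|Phi-> = (|00> - |11>)/sqrt(2)
For the pure Bell state, <Y_A Y_B> = +1 (Bell-state Pauli correlator).
The maximally-mixed part I/4 has tr(I/4 * P tensor P) = 0 for any traceless Pauli P.
So <Y_A Y_B>_rho = w * (+1) + (1 - w) * 0
= 0.92 * (+1)
= 0.9200

0.9200


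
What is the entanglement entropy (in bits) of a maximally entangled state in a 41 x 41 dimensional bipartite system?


For a maximally entangled state in d x d:
S = log2(d) = log2(41)
= 5.3576

5.3576


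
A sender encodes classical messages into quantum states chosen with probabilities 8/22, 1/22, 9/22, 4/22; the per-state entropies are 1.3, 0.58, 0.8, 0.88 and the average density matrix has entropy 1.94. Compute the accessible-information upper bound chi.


chi = S(rho) - sum_i p_i * S(rho_i)
Weighted entropy = 8/22 * 1.3 + 1/22 * 0.58 + 9/22 * 0.8 + 4/22 * 0.88
= 0.9864
chi = 1.94 - 0.9864
= 0.9536

0.9536


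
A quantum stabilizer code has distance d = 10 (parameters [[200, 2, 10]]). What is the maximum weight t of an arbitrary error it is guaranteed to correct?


Code parameters: [[200, 2, 10]], distance d = 10.
Number of correctable errors = floor((d-1)/2)
= floor((10 - 1)/2)
= floor(9/2)
= 4

4


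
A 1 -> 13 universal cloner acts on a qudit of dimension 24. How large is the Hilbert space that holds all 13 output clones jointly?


Output space = H^(tensor 13) where dim(H) = 24
dim = 24^13
= 576 (after 2 factors)
= 13824 (after 3 factors)
= 331776 (after 4 factors)
= 7962624 (after 5 factors)
= 191102976 (after 6 factors)
= 4586471424 (after 7 factors)
= 110075314176 (after 8 factors)
= 2641807540224 (after 9 factors)
= 63403380965376 (after 10 factors)
= 1521681143169024 (after 11 factors)
= 36520347436056576 (after 12 factors)
= 876488338465357824 (after 13 factors)
= 876488338465357824

876488338465357824


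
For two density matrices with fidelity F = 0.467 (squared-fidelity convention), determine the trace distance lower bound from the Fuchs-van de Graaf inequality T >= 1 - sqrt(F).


Fuchs-van de Graaf (squared-fidelity convention): 1 - sqrt(F) <= T <= sqrt(1 - F).
Lower bound: T >= 1 - sqrt(F)
sqrt(F) = sqrt(0.467) = 0.6834
T >= 1 - 0.6834
T >= 0.3166

0.3166


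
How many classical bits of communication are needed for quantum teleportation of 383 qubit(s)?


Quantum teleportation requires 2 classical bits per qubit teleported.
383 qubit(s) -> 2 * 383 = 766 classical bits

766


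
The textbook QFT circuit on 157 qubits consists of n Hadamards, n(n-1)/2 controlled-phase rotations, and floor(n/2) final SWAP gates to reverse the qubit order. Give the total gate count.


Hadamard gates: 157
Controlled rotations: n*(n-1)/2 = 157*156/2 = 12246
SWAP gates: floor(n/2) = floor(157/2) = 78
Total = 157 + 12246 + 78
= 12481

12481


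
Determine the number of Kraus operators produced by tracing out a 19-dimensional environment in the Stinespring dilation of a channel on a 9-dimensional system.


Tracing out the environment in an orthonormal basis {|i>_E} gives Kraus operators K_i = <i|_E U |0>_E.
Number of Kraus operators = dim(H_env) = d_env
= 19

19


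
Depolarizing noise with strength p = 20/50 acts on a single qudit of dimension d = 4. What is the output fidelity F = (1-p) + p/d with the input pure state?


F = (1-p) + p/d
= (1 - 0.4000) + 0.4000/4
= 0.6000 + 0.1000
= 0.7000

0.7000


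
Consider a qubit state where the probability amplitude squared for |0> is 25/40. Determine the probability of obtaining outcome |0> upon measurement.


|alpha|^2 = 25/40 = 0.6250
|beta|^2 = 1 - 25/40 = 15/40 = 0.3750
P(|0>) = |alpha|^2 = 0.6250

0.6250


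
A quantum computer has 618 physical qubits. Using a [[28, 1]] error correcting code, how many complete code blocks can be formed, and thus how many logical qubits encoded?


Each code block uses 28 physical qubits for 1 logical qubit(s).
Number of complete blocks = floor(618 / 28) = 22
Logical qubits = 22 * 1
= 22

22


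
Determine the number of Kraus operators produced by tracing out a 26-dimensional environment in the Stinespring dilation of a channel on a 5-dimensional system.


Tracing out the environment in an orthonormal basis {|i>_E} gives Kraus operators K_i = <i|_E U |0>_E.
Number of Kraus operators = dim(H_env) = d_env
= 26

26


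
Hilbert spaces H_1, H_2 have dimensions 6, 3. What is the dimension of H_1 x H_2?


dim(H_1 x H_2) = 6 * 3
= 18

18


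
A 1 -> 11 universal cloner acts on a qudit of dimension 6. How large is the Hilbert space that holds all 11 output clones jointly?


Output space = H^(tensor 11) where dim(H) = 6
dim = 6^11
= 36 (after 2 factors)
= 216 (after 3 factors)
= 1296 (after 4 factors)
= 7776 (after 5 factors)
= 46656 (after 6 factors)
= 279936 (after 7 factors)
= 1679616 (after 8 factors)
= 10077696 (after 9 factors)
= 60466176 (after 10 factors)
= 362797056 (after 11 factors)
= 362797056

362797056


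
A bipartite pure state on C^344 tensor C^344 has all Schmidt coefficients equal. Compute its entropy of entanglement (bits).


For a maximally entangled state in d x d:
S = log2(d) = log2(344)
= 8.4263

8.4263


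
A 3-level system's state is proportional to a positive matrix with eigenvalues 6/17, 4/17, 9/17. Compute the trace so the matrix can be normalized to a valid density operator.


tr(M) = sum of eigenvalues
= 6/17 + 4/17 + 9/17
= 19/17
= 1.1176

1.1176


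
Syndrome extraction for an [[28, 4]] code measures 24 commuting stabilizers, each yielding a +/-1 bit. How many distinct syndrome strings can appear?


Each stabilizer generator gives a binary (+1 or -1) measurement outcome.
With 24 independent generators:
Total syndromes = 2^24
= 16777216

16777216


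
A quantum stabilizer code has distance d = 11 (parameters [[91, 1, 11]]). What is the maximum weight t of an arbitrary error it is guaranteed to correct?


Code parameters: [[91, 1, 11]], distance d = 11.
Number of correctable errors = floor((d-1)/2)
= floor((11 - 1)/2)
= floor(10/2)
= 5

5


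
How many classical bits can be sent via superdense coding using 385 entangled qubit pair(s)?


Superdense coding allows 2 classical bits per shared entangled pair.
385 pair(s) -> 2 * 385 = 770 classical bits

770


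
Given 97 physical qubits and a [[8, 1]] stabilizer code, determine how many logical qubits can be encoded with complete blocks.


Each code block uses 8 physical qubits for 1 logical qubit(s).
Number of complete blocks = floor(97 / 8) = 12
Logical qubits = 12 * 1
= 12

12


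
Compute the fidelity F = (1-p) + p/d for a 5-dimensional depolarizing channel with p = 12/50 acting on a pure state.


F = (1-p) + p/d
= (1 - 0.2400) + 0.2400/5
= 0.7600 + 0.0480
= 0.8080

0.8080


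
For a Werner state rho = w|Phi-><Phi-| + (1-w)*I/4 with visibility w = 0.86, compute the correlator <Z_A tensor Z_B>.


|Phi-> = (|00> - |11>)/sqrt(2)
For the pure Bell state, <Z_A Z_B> = +1 (Bell-state Pauli correlator).
The maximally-mixed part I/4 has tr(I/4 * P tensor P) = 0 for any traceless Pauli P.
So <Z_A Z_B>_rho = w * (+1) + (1 - w) * 0
= 0.86 * (+1)
= 0.8600

0.8600


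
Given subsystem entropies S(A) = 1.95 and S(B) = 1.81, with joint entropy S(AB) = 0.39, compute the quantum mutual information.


I(A:B) = S(A) + S(B) - S(AB)
= 1.95 + 1.81 - 0.39
= 3.3700

3.3700


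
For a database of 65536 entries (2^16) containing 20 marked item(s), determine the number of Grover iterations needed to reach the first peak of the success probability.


After j Grover iterations the success probability is P(j) = sin^2((2j+1)*theta), where sin(theta) = sqrt(k/N).
N = 2^16 = 65536, k = 20
sin(theta) = sqrt(k/N) = 0.01746928107
theta = arcsin(sqrt(k/N)) = 0.01747016973 rad
P(j) reaches its first maximum when (2j+1)*theta is as close as possible to pi/2, i.e. j = round(pi/(4*theta) - 1/2).
pi/(4*theta) - 1/2 = 44.4565
(For comparison, the common estimate pi/4 * sqrt(N/k) = 44.9588; the exact maximiser is used here.)
Optimal iterations = 44

44


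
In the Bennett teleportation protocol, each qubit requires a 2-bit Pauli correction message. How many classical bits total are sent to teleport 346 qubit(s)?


Quantum teleportation requires 2 classical bits per qubit teleported.
346 qubit(s) -> 2 * 346 = 692 classical bits

692


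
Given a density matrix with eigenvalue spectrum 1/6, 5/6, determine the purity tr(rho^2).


tr(rho^2) = sum of eigenvalues squared
= (1/6)^2 + (5/6)^2
= (1 + 25) / 36
= 26/36
= 0.7222

0.7222


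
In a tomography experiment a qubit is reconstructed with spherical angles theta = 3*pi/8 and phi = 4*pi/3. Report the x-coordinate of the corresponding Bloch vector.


theta = 1.1781, phi = 4.1888
r_x = sin(theta)*cos(phi) = 0.9239 * -0.5000
r_x = -0.4619

-0.4619


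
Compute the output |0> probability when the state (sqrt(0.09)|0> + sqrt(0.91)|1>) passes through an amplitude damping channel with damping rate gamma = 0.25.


For amplitude damping with parameter gamma on state sqrt(a)|0> + sqrt(b)|1>:
alpha^2 = 0.09, beta^2 = 0.91
P(|0>) = alpha^2 + gamma * beta^2
= 0.09 + 0.25 * 0.91
= 0.09 + 0.2275
= 0.3175

0.3175


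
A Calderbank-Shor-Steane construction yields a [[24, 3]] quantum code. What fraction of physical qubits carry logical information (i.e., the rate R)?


Code rate R = k/n
= 3/24
= 0.1250

0.1250
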